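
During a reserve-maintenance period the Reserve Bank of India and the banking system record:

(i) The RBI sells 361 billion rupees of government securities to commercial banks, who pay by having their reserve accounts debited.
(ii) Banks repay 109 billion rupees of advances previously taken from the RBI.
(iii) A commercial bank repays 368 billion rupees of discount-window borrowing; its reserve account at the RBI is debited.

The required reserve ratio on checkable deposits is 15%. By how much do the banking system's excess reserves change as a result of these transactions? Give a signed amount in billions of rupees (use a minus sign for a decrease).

-838 billion

OMO sale (to banks) 361 billion rupees: reserves −361B, deposits 0.
Discount-window repayment 109 billion rupees: reserves −109B, deposits 0.
Discount-window repayment 368 billion rupees: reserves −368B, deposits 0.
Totals: Δreserves = −838B, Δdeposits = 0.
Δrequired reserves = 15% × 0 = 0.
Δexcess reserves = Δreserves − Δrequired = −838B − (0) = -838 billion.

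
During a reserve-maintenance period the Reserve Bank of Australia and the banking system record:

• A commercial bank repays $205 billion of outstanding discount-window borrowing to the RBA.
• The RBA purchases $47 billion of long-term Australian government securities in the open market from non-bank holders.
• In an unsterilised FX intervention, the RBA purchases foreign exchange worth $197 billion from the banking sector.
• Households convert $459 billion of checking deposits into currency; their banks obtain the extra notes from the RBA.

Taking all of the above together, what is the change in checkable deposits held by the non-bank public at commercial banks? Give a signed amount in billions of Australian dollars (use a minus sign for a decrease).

-$412 billion

Discount-window repayment $205 billion: the counterparty is a bank, so public deposits are unchanged → 0.
Asset purchase (from non-banks) $47 billion: non-bank counterparties' bank balances rise → +$47B.
FX purchase $197 billion: the counterparty is a bank, so public deposits are unchanged → 0.
Currency withdrawal $459 billion: non-bank counterparties' bank balances fall → −$459B.
Net: 0 + 47 + 0 − 459 = -$412 billion.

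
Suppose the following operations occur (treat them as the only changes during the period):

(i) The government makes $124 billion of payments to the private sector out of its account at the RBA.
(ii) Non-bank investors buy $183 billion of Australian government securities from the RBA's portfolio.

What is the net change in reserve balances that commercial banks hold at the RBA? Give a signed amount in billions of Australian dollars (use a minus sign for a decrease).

Government spending $124 billion: government payments flow into bank reserve accounts → +$124B.
Asset sale (to non-banks) $183 billion: the non-bank buyers' banks settle from reserves → −$183B.
Net: 124 − 183 = -$59 billion.

-$59 billion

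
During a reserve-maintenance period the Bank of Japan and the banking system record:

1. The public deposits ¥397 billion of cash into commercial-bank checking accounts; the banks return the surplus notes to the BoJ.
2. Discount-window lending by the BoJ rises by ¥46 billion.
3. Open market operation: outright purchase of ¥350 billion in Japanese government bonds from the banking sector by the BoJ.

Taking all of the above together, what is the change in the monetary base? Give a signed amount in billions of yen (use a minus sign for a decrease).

+¥396 billion

Currency deposit ¥397 billion: just a shift between currency and reserves — both are base money → 0.
Discount-window loan ¥46 billion: BoJ balance sheet expands → +¥46B.
OMO purchase (from banks) ¥350 billion: BoJ balance sheet expands → +¥350B.
Net: 0 + 46 + 350 = +¥396 billion.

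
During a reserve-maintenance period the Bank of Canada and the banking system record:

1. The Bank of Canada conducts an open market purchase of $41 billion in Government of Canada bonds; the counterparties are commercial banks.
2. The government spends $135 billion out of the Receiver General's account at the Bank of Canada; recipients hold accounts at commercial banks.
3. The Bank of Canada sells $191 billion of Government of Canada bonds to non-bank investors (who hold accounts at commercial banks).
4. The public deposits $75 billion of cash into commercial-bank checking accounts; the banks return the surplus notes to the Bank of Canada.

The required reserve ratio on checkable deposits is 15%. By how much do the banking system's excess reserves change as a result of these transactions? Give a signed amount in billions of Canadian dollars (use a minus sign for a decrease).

OMO purchase (from banks) $41 billion: reserves +$41B, deposits 0.
Government spending $135 billion: reserves +$135B, deposits +$135B.
Asset sale (to non-banks) $191 billion: reserves −$191B, deposits −$191B.
Currency deposit $75 billion: reserves +$75B, deposits +$75B.
Totals: Δreserves = +$60B, Δdeposits = +$19B.
Δrequired reserves = 15% × +$19B = +$2.85B.
Δexcess reserves = Δreserves − Δrequired = +$60B − (+$2.85B) = +$57.15 billion.

+$57.15 billion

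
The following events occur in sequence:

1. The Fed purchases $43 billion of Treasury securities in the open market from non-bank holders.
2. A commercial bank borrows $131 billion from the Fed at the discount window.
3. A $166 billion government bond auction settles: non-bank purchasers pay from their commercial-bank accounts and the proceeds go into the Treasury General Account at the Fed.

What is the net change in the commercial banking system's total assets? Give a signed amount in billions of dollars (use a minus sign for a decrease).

Fed balance sheet:
  Assets:      Securities +$43B, Loans to banks +$131B
  Liabilities: Bank reserves +$8B, Government deposits +$166B
Commercial banking system:
  Assets:      Reserves at CB +$8B
  Liabilities: Checkable deposits −$123B, Borrowings from CB +$131B
Change in total bank assets = +$8 billion.

+$8 billion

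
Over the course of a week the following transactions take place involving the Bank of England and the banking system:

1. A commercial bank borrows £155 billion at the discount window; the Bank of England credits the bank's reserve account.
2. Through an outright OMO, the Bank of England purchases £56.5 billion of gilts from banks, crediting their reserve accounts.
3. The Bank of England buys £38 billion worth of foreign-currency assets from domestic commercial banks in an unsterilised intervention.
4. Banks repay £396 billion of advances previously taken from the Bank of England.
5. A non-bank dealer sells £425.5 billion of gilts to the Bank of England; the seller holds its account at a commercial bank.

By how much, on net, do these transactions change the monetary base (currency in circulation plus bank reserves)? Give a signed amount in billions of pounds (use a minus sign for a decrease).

Bank of England balance sheet:
  Assets:      Securities +£482B, Loans to banks −£241B, Foreign assets +£38B
  Liabilities: Bank reserves +£279B
Commercial banking system:
  Assets:      Reserves at CB +£279B, Securities −£56.5B, Foreign assets −£38B
  Liabilities: Checkable deposits +£425.5B, Borrowings from CB −£241B
Monetary base = currency + reserves: 0 + (+£279B) = +£279 billion.

+£279 billion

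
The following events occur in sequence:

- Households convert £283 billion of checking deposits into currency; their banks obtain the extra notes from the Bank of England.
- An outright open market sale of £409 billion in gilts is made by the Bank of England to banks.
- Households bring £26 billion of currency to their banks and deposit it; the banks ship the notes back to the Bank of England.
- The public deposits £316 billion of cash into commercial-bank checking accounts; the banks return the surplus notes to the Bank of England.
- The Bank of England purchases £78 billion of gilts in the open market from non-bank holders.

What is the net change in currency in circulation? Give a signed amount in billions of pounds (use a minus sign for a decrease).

Bank of England balance sheet:
  Assets:      Securities −£331B
  Liabilities: Bank reserves −£272B, Currency in circulation −£59B
Commercial banking system:
  Assets:      Reserves at CB −£272B, Securities +£409B
  Liabilities: Checkable deposits +£137B
So the change in currency in circulation is -£59 billion.

-£59 billion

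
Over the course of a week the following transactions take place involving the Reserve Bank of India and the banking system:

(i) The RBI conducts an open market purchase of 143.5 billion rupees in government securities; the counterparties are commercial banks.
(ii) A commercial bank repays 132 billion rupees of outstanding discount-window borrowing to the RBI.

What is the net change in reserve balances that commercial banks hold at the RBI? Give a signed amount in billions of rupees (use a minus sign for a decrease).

+11.5 billion

OMO purchase (from banks) 143.5 billion rupees: the RBI pays by crediting reserve accounts → +143.5B.
Discount-window repayment 132 billion rupees: repayment is debited from reserves → −132B.
Net: 143.5 − 132 = +11.5 billion.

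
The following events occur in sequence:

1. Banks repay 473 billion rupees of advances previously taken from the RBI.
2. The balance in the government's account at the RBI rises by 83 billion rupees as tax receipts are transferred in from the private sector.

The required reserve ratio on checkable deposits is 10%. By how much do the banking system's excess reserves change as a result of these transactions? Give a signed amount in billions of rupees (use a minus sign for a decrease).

-547.7 billion

Discount-window repayment 473 billion rupees: reserves −473B, deposits 0.
Government account inflow 83 billion rupees: reserves −83B, deposits −83B.
Totals: Δreserves = −556B, Δdeposits = −83B.
Δrequired reserves = 10% × −83B = −8.3B.
Δexcess reserves = Δreserves − Δrequired = −556B − (−8.3B) = -547.7 billion.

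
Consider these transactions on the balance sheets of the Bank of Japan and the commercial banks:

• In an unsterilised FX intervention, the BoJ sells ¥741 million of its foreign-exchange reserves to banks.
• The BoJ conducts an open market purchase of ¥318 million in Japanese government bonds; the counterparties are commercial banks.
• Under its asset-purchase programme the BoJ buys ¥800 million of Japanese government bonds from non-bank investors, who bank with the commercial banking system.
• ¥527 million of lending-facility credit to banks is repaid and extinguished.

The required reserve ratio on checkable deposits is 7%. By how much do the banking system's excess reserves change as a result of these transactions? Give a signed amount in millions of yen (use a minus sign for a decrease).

-¥206 million

FX sale ¥741 million: reserves −¥741M, deposits 0.
OMO purchase (from banks) ¥318 million: reserves +¥318M, deposits 0.
Asset purchase (from non-banks) ¥800 million: reserves +¥800M, deposits +¥800M.
Discount-window repayment ¥527 million: reserves −¥527M, deposits 0.
Totals: Δreserves = −¥150M, Δdeposits = +¥800M.
Δrequired reserves = 7% × +¥800M = +¥56M.
Δexcess reserves = Δreserves − Δrequired = −¥150M − (+¥56M) = -¥206 million.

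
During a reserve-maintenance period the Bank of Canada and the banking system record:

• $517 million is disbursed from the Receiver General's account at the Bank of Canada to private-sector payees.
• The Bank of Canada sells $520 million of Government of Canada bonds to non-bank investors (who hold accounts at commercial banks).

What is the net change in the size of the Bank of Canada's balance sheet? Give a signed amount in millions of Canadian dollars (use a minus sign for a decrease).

-$520 million

Government spending $517 million: only the composition of liabilities changes → 0.
Asset sale (to non-banks) $520 million: a Bank of Canada asset is shed → −$520M.
Net: 0 − 520 = -$520 million.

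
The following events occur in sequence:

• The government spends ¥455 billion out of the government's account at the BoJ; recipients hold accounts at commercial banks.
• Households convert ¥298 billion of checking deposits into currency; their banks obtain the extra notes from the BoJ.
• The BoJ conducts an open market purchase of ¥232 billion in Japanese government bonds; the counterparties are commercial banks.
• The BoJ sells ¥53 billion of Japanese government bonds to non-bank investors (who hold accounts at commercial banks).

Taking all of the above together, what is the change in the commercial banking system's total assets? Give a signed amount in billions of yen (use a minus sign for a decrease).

+¥104 billion

BoJ balance sheet:
  Assets:      Securities +¥179B
  Liabilities: Bank reserves +¥336B, Currency in circulation +¥298B, Government deposits −¥455B
Commercial banking system:
  Assets:      Reserves at CB +¥336B, Securities −¥232B
  Liabilities: Checkable deposits +¥104B
Change in total bank assets = +¥104 billion.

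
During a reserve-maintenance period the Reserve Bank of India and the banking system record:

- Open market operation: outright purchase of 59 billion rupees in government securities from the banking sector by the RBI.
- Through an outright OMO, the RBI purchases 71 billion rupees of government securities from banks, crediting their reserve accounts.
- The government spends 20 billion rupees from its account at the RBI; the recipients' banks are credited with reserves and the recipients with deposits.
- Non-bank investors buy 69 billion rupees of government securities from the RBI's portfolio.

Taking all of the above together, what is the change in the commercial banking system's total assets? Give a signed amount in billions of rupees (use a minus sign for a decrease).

OMO purchase (from banks) 59 billion rupees: just an asset swap on bank balance sheets → 0.
OMO purchase (from banks) 71 billion rupees: just an asset swap on bank balance sheets → 0.
Government spending 20 billion rupees: bank balance sheets expand → +20B.
Asset sale (to non-banks) 69 billion rupees: bank balance sheets shrink → −69B.
Net: 0 + 0 + 20 − 69 = -49 billion.

-49 billion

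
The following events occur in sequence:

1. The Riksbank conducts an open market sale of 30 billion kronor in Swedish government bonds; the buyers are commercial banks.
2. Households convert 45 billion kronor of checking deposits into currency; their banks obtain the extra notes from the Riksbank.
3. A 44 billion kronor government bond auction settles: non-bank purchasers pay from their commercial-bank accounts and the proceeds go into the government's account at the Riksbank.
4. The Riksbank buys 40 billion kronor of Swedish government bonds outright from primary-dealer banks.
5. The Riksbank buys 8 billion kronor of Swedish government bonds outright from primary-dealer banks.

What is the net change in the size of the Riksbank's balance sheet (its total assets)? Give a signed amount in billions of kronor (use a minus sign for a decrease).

Riksbank balance sheet:
  Assets:      Securities +18B
  Liabilities: Bank reserves −71B, Currency in circulation +45B, Government deposits +44B
Change in total Riksbank assets = +18 billion.

+18 billion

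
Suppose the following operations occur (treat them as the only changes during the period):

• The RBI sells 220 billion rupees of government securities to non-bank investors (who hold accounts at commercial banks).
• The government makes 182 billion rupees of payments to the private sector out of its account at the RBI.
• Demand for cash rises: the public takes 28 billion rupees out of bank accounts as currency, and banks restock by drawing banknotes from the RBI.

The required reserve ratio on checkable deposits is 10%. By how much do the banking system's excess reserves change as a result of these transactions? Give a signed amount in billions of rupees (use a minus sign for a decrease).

-59.4 billion

Asset sale (to non-banks) 220 billion rupees: reserves −220B, deposits −220B.
Government spending 182 billion rupees: reserves +182B, deposits +182B.
Currency withdrawal 28 billion rupees: reserves −28B, deposits −28B.
Totals: Δreserves = −66B, Δdeposits = −66B.
Δrequired reserves = 10% × −66B = −6.6B.
Δexcess reserves = Δreserves − Δrequired = −66B − (−6.6B) = -59.4 billion.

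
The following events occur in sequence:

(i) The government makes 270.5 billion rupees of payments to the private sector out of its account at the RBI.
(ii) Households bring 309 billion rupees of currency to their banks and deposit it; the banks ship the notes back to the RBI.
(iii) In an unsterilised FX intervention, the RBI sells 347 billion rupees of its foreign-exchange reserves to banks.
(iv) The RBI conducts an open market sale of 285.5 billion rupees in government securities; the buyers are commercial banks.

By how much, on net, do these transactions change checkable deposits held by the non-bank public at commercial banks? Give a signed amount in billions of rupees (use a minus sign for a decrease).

RBI balance sheet:
  Assets:      Securities −285.5B, Foreign assets −347B
  Liabilities: Bank reserves −53B, Currency in circulation −309B, Government deposits −270.5B
Commercial banking system:
  Assets:      Reserves at CB −53B, Securities +285.5B, Foreign assets +347B
  Liabilities: Checkable deposits +579.5B
So the change in checkable deposits held by the non-bank public at commercial banks is +579.5 billion.

+579.5 billion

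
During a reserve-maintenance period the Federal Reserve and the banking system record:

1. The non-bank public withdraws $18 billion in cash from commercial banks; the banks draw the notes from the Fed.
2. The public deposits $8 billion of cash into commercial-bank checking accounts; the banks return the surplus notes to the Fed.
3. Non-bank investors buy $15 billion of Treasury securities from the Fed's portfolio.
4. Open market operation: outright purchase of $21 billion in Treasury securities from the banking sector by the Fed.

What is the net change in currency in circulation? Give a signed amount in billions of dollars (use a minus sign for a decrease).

+$10 billion

Currency withdrawal $18 billion: notes leave the central bank → +$18B.
Currency deposit $8 billion: notes return to the central bank → −$8B.
Asset sale (to non-banks) $15 billion: no currency enters or leaves circulation → 0.
OMO purchase (from banks) $21 billion: no currency enters or leaves circulation → 0.
Net: 18 − 8 + 0 + 0 = +$10 billion.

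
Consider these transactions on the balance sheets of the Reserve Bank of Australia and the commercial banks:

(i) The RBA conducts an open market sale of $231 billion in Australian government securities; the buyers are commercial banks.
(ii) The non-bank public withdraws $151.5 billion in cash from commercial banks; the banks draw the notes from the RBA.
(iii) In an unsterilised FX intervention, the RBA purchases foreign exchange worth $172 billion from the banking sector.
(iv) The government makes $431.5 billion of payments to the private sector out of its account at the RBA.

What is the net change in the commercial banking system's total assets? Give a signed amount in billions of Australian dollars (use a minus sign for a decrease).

+$280 billion

RBA balance sheet:
  Assets:      Securities −$231B, Foreign assets +$172B
  Liabilities: Bank reserves +$221B, Currency in circulation +$151.5B, Government deposits −$431.5B
Commercial banking system:
  Assets:      Reserves at CB +$221B, Securities +$231B, Foreign assets −$172B
  Liabilities: Checkable deposits +$280B
Change in total bank assets = +$280 billion.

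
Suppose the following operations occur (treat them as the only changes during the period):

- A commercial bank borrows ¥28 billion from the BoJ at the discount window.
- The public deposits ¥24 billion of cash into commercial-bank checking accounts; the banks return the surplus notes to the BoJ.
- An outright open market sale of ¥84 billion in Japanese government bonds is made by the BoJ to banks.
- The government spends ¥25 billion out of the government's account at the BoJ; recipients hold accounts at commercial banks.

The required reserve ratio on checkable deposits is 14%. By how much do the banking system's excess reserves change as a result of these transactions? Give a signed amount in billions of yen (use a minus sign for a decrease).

-¥13.86 billion

Discount-window loan ¥28 billion: reserves +¥28B, deposits 0.
Currency deposit ¥24 billion: reserves +¥24B, deposits +¥24B.
OMO sale (to banks) ¥84 billion: reserves −¥84B, deposits 0.
Government spending ¥25 billion: reserves +¥25B, deposits +¥25B.
Totals: Δreserves = −¥7B, Δdeposits = +¥49B.
Δrequired reserves = 14% × +¥49B = +¥6.86B.
Δexcess reserves = Δreserves − Δrequired = −¥7B − (+¥6.86B) = -¥13.86 billion.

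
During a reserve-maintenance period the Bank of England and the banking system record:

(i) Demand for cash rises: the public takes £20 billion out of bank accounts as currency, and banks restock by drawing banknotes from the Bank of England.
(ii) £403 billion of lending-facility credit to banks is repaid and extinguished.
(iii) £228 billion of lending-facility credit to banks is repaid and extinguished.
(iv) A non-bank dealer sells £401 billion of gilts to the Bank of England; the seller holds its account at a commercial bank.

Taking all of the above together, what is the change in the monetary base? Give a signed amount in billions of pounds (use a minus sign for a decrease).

-£230 billion

Currency withdrawal £20 billion: just a shift between currency and reserves — both are base money → 0.
Discount-window repayment £403 billion: Bank of England balance sheet contracts → −£403B.
Discount-window repayment £228 billion: Bank of England balance sheet contracts → −£228B.
Asset purchase (from non-banks) £401 billion: Bank of England balance sheet expands → +£401B.
Net: 0 − 403 − 228 + 401 = -£230 billion.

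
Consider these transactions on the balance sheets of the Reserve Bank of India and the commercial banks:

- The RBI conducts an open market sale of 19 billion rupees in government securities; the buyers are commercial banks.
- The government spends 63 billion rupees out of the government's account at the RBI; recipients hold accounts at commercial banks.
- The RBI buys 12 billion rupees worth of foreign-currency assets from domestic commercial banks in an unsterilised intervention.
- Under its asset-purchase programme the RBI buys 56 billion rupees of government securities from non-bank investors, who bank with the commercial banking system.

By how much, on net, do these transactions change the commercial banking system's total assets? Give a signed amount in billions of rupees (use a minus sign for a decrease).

RBI balance sheet:
  Assets:      Securities +37B, Foreign assets +12B
  Liabilities: Bank reserves +112B, Government deposits −63B
Commercial banking system:
  Assets:      Reserves at CB +112B, Securities +19B, Foreign assets −12B
  Liabilities: Checkable deposits +119B
Change in total bank assets = +119 billion.

+119 billion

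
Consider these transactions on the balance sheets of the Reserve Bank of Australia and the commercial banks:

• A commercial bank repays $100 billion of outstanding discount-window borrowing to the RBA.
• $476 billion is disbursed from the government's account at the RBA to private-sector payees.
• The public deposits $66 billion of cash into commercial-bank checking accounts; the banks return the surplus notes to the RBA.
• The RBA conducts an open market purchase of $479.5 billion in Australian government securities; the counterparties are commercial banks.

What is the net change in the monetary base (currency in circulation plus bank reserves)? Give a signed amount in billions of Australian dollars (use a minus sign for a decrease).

+$855.5 billion

Discount-window repayment $100 billion: RBA balance sheet contracts → −$100B.
Government spending $476 billion: a non-base liability converts back to reserves → +$476B.
Currency deposit $66 billion: just a shift between currency and reserves — both are base money → 0.
OMO purchase (from banks) $479.5 billion: RBA balance sheet expands → +$479.5B.
Net: −100 + 476 + 0 + 479.5 = +$855.5 billion.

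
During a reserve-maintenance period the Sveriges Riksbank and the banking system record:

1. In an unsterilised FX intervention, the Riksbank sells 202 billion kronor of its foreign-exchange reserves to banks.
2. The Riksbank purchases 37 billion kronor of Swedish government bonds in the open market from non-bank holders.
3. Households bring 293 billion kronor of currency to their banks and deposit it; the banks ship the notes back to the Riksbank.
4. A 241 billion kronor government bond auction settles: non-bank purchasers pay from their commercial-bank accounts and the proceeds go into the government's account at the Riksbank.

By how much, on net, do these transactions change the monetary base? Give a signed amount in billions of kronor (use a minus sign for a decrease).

-406 billion

FX sale 202 billion kronor: Riksbank balance sheet contracts → −202B.
Asset purchase (from non-banks) 37 billion kronor: Riksbank balance sheet expands → +37B.
Currency deposit 293 billion kronor: just a shift between currency and reserves — both are base money → 0.
Government account inflow 241 billion kronor: reserves shift to a non-base liability → −241B.
Net: −202 + 37 + 0 − 241 = -406 billion.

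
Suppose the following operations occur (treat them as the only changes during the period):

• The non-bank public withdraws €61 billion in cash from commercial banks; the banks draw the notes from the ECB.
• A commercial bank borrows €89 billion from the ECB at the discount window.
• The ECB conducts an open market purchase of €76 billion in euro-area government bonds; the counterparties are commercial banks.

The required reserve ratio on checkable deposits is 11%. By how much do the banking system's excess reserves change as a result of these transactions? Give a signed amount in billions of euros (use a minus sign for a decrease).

+€110.71 billion

Currency withdrawal €61 billion: reserves −€61B, deposits −€61B.
Discount-window loan €89 billion: reserves +€89B, deposits 0.
OMO purchase (from banks) €76 billion: reserves +€76B, deposits 0.
Totals: Δreserves = +€104B, Δdeposits = −€61B.
Δrequired reserves = 11% × −€61B = −€6.71B.
Δexcess reserves = Δreserves − Δrequired = +€104B − (−€6.71B) = +€110.71 billion.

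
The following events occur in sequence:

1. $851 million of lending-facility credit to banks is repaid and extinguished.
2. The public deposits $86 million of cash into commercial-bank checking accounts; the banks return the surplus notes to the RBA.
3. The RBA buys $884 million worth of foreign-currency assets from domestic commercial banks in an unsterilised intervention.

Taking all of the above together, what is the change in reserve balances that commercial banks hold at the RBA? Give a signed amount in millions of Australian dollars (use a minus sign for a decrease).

+$119 million

RBA balance sheet:
  Assets:      Loans to banks −$851M, Foreign assets +$884M
  Liabilities: Bank reserves +$119M, Currency in circulation −$86M
So the change in reserve balances that commercial banks hold at the RBA is +$119 million.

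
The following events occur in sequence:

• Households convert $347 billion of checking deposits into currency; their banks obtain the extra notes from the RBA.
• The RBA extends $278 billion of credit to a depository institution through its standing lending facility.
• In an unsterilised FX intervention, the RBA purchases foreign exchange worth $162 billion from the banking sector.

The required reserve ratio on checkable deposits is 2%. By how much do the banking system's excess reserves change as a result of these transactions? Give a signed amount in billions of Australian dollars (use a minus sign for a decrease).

+$99.94 billion

Currency withdrawal $347 billion: reserves −$347B, deposits −$347B.
Discount-window loan $278 billion: reserves +$278B, deposits 0.
FX purchase $162 billion: reserves +$162B, deposits 0.
Totals: Δreserves = +$93B, Δdeposits = −$347B.
Δrequired reserves = 2% × −$347B = −$6.94B.
Δexcess reserves = Δreserves − Δrequired = +$93B − (−$6.94B) = +$99.94 billion.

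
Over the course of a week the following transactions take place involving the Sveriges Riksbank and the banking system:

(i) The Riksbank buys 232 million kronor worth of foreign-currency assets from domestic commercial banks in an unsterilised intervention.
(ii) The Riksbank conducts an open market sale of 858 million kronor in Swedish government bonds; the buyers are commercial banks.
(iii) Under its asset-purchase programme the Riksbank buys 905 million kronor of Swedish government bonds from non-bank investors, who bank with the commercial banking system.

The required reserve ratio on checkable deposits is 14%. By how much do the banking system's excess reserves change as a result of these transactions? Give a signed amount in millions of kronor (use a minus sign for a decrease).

FX purchase 232 million kronor: reserves +232M, deposits 0.
OMO sale (to banks) 858 million kronor: reserves −858M, deposits 0.
Asset purchase (from non-banks) 905 million kronor: reserves +905M, deposits +905M.
Totals: Δreserves = +279M, Δdeposits = +905M.
Δrequired reserves = 14% × +905M = +126.7M.
Δexcess reserves = Δreserves − Δrequired = +279M − (+126.7M) = +152.3 million.

+152.3 million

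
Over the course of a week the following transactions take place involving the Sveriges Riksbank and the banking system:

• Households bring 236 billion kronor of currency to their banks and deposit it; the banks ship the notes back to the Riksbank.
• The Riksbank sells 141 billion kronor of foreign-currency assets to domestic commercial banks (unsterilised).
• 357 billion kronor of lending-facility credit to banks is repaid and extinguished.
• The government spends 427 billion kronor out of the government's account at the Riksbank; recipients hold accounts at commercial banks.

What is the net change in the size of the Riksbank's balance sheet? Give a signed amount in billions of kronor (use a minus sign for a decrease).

-498 billion

Riksbank balance sheet:
  Assets:      Loans to banks −357B, Foreign assets −141B
  Liabilities: Bank reserves +165B, Currency in circulation −236B, Government deposits −427B
Change in total Riksbank assets = -498 billion.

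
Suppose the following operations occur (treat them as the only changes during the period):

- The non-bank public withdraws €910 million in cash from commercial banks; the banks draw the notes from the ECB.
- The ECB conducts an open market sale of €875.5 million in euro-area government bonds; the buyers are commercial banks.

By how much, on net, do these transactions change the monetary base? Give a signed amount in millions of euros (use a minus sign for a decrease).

-€875.5 million

Currency withdrawal €910 million: just a shift between currency and reserves — both are base money → 0.
OMO sale (to banks) €875.5 million: ECB balance sheet contracts → −€875.5M.
Net: 0 − 875.5 = -€875.5 million.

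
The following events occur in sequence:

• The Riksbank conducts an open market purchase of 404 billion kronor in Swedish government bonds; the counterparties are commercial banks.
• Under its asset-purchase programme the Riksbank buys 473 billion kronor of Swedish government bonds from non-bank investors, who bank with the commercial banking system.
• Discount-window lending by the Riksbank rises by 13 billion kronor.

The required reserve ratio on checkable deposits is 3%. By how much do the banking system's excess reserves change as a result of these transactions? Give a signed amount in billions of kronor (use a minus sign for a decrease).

+875.81 billion

OMO purchase (from banks) 404 billion kronor: reserves +404B, deposits 0.
Asset purchase (from non-banks) 473 billion kronor: reserves +473B, deposits +473B.
Discount-window loan 13 billion kronor: reserves +13B, deposits 0.
Totals: Δreserves = +890B, Δdeposits = +473B.
Δrequired reserves = 3% × +473B = +14.19B.
Δexcess reserves = Δreserves − Δrequired = +890B − (+14.19B) = +875.81 billion.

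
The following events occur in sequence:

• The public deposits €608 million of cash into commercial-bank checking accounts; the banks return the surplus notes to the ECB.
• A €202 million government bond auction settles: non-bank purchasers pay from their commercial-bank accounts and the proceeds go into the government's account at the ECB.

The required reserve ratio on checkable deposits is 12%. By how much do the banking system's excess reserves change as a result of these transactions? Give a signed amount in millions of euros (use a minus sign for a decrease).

Currency deposit €608 million: reserves +€608M, deposits +€608M.
Government account inflow €202 million: reserves −€202M, deposits −€202M.
Totals: Δreserves = +€406M, Δdeposits = +€406M.
Δrequired reserves = 12% × +€406M = +€48.72M.
Δexcess reserves = Δreserves − Δrequired = +€406M − (+€48.72M) = +€357.28 million.

+€357.28 million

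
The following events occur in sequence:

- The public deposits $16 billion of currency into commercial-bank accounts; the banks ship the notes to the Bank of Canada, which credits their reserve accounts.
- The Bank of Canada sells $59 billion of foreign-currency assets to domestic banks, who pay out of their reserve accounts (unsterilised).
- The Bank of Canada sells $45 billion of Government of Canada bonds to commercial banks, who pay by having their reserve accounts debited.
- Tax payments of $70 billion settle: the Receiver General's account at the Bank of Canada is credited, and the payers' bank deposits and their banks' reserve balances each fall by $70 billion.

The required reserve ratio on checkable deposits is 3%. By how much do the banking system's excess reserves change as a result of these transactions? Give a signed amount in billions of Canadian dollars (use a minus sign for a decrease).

-$156.38 billion

Currency deposit $16 billion: reserves +$16B, deposits +$16B.
FX sale $59 billion: reserves −$59B, deposits 0.
OMO sale (to banks) $45 billion: reserves −$45B, deposits 0.
Government account inflow $70 billion: reserves −$70B, deposits −$70B.
Totals: Δreserves = −$158B, Δdeposits = −$54B.
Δrequired reserves = 3% × −$54B = −$1.62B.
Δexcess reserves = Δreserves − Δrequired = −$158B − (−$1.62B) = -$156.38 billion.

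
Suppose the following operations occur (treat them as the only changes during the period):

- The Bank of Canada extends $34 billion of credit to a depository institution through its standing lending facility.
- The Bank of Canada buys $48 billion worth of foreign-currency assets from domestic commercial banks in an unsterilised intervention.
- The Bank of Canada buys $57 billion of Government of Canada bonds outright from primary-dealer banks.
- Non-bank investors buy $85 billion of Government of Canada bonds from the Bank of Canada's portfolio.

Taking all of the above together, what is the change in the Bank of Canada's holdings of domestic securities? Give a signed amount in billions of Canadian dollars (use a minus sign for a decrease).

-$28 billion

Discount-window loan $34 billion: the Bank of Canada's securities portfolio is untouched → 0.
FX purchase $48 billion: the Bank of Canada's securities portfolio is untouched → 0.
OMO purchase (from banks) $57 billion: securities added to the Bank of Canada's portfolio → +$57B.
Asset sale (to non-banks) $85 billion: securities removed from the Bank of Canada's portfolio → −$85B.
Net: 0 + 0 + 57 − 85 = -$28 billion.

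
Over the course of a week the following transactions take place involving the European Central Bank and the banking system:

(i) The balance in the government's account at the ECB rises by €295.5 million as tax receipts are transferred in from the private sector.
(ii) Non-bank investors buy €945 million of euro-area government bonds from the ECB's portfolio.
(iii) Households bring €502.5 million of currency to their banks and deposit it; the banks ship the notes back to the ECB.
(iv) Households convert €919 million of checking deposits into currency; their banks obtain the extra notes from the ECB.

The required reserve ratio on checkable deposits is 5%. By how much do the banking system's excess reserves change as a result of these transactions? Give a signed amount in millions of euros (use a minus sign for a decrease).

Government account inflow €295.5 million: reserves −€295.5M, deposits −€295.5M.
Asset sale (to non-banks) €945 million: reserves −€945M, deposits −€945M.
Currency deposit €502.5 million: reserves +€502.5M, deposits +€502.5M.
Currency withdrawal €919 million: reserves −€919M, deposits −€919M.
Totals: Δreserves = −€1657M, Δdeposits = −€1657M.
Δrequired reserves = 5% × −€1657M = −€82.85M.
Δexcess reserves = Δreserves − Δrequired = −€1657M − (−€82.85M) = -€1574.15 million.

-€1574.15 million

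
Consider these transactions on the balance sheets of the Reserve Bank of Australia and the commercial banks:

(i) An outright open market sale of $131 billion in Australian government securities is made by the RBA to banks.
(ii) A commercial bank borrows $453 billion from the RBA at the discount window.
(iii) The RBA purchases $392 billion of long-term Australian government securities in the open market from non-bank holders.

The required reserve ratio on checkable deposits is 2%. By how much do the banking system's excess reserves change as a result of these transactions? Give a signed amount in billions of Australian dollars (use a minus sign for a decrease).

+$706.16 billion

OMO sale (to banks) $131 billion: reserves −$131B, deposits 0.
Discount-window loan $453 billion: reserves +$453B, deposits 0.
Asset purchase (from non-banks) $392 billion: reserves +$392B, deposits +$392B.
Totals: Δreserves = +$714B, Δdeposits = +$392B.
Δrequired reserves = 2% × +$392B = +$7.84B.
Δexcess reserves = Δreserves − Δrequired = +$714B − (+$7.84B) = +$706.16 billion.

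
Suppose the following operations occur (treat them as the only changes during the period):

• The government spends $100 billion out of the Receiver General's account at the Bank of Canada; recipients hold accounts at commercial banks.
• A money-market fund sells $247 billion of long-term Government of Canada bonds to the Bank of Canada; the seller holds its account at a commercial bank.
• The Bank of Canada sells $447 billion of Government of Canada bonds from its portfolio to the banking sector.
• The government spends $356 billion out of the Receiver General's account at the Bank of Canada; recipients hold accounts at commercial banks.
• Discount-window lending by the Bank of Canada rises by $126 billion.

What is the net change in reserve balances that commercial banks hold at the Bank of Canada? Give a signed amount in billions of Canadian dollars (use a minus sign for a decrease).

Government spending $100 billion: government payments flow into bank reserve accounts → +$100B.
Asset purchase (from non-banks) $247 billion: the Bank of Canada pays by crediting reserve accounts → +$247B.
OMO sale (to banks) $447 billion: the buying banks pay out of their reserve balances → −$447B.
Government spending $356 billion: government payments flow into bank reserve accounts → +$356B.
Discount-window loan $126 billion: the loan is credited to the bank's reserve account → +$126B.
Net: 100 + 247 − 447 + 356 + 126 = +$382 billion.

+$382 billion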